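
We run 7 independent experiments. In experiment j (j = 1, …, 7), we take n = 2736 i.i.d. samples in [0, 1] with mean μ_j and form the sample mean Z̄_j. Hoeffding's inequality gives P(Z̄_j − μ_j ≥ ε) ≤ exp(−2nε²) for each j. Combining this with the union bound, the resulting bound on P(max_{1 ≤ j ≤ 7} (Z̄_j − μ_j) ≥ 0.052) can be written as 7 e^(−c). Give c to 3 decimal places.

Union bound over the 7 events: P(max_{1 ≤ j ≤ 7} (Z̄_j − μ_j) ≥ 0.052) ≤ 7·exp(−2nε²) = 7 exp(−2·2736·0.052²).
So c = 2·2736·0.052² = 14.7963.

14.796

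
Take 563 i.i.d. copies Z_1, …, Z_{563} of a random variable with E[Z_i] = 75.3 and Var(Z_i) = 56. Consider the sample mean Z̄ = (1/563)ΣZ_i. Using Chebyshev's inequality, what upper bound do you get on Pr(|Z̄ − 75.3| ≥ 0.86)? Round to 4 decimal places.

Var(Z̄) = Var(Z_i)/n = 56/563 = 0.099467.
Chebyshev: Pr(|Z̄ − 75.3| ≥ 0.86) ≤ Var(Z̄)/(0.86)² = 56/(563·0.86²) = 0.1345.

0.1345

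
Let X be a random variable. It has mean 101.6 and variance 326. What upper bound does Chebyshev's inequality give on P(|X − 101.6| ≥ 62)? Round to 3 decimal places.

0.085

Chebyshev: P(|X − μ| ≥ t) ≤ Var(X)/t².
Bound = 326 / 3844 = 0.0848.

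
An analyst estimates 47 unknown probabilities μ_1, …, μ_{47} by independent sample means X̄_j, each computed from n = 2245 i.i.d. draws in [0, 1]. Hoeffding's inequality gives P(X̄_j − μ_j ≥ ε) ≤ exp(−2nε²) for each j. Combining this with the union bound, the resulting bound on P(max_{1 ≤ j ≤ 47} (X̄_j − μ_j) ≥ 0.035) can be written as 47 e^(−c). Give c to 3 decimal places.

Union bound over the 47 events: P(max_{1 ≤ j ≤ 47} (X̄_j − μ_j) ≥ 0.035) ≤ 47·exp(−2nε²) = 47 exp(−2·2245·0.035²).
So c = 2·2245·0.035² = 5.5003.

5.500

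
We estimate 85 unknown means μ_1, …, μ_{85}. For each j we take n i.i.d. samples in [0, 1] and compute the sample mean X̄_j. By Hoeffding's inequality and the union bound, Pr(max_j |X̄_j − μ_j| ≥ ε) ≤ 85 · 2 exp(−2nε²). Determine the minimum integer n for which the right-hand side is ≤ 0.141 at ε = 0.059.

1020

Need 2·85·exp(−2nε²) ≤ 0.141, i.e. exp(−2nε²) ≤ 0.141/170.
So 2nε² ≥ ln(170/0.141) = 7.094794.
Hence n ≥ 7.094794/(2·0.059²) = 1019.074.
The smallest integer n is 1020.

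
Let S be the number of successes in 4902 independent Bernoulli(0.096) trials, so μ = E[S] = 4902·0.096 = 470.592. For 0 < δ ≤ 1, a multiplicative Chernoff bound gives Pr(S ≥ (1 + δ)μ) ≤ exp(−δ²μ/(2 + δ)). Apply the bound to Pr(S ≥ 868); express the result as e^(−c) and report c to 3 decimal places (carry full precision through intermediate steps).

117.985

Write 868 = (1 + δ)μ, so δ = 868/470.592 − 1 = 0.8444852…
Then the exponent is δ²μ/(2 + δ) = (868 − μ)² / (μ·(2 + δ)) = 117.984508.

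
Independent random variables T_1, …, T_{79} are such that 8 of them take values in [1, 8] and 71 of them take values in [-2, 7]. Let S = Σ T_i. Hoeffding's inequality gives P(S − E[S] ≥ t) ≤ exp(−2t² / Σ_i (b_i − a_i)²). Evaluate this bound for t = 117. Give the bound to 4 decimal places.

Σ(b_i − a_i)² = 8·7² + 71·9² = 6143.
Exponent = 2·117² / 6143 = 4.45678.
Bound = exp(−4.45678) = 0.01160.

0.0116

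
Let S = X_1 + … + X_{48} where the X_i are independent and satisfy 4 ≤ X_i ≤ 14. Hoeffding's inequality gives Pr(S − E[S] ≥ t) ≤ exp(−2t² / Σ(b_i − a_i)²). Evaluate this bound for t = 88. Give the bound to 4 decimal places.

Σ(b_i − a_i)² = 48·(10)² = 4800.
Exponent = 2·88²/4800 = 3.2267.
Bound = exp(−3.2267) = 0.03969.

0.0397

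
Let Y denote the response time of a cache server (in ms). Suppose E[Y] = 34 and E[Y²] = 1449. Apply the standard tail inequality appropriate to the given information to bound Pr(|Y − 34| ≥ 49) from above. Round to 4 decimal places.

0.1220

The first two moments determine the variance, so Chebyshev's inequality is the sharpest standard bound available.
Var(Y) = E[Y²] − (E[Y])² = 1449 − 1156 = 293.
Chebyshev's inequality: Pr(|Y − μ| ≥ t) ≤ Var(Y)/t² = 293/2401 = 0.1220.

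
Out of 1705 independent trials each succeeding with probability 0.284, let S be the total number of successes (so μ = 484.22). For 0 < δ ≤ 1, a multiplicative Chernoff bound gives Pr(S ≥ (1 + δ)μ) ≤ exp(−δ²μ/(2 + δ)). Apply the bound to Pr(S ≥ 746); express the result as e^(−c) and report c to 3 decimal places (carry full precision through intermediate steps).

Write 746 = (1 + δ)μ, so δ = 746/484.22 − 1 = 0.540622…
Then the exponent is δ²μ/(2 + δ) = (746 − μ)² / (μ·(2 + δ)) = 55.704482.

55.704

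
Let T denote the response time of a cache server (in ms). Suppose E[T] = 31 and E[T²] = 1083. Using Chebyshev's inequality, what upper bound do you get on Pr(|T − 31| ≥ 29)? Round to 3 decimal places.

Var(T) = E[T²] − (E[T])² = 1083 − 961 = 122.
Chebyshev's inequality: Pr(|T − μ| ≥ t) ≤ Var(T)/t² = 122/841 = 0.1451.

0.145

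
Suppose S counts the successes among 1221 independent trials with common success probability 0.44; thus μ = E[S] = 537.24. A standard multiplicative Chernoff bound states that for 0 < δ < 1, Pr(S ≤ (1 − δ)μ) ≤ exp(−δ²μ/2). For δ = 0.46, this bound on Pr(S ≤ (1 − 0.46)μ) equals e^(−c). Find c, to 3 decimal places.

56.840

c = δ²μ/2 = 0.46²·537.24/2 = 56.8400.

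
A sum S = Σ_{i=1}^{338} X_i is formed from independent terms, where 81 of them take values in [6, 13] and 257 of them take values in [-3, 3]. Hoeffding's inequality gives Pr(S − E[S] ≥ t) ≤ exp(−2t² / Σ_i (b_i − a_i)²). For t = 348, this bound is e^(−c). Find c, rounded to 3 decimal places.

18.320

Σ(b_i − a_i)² = 81·7² + 257·6² = 13221.
c = 2t² / 13221 = 2·348² / 13221 = 18.3199.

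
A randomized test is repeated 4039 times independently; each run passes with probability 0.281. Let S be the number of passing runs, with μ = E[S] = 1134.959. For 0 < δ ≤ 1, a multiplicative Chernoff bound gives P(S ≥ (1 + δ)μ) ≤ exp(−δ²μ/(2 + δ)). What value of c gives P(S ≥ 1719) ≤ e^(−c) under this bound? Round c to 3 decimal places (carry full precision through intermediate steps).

Write 1719 = (1 + δ)μ, so δ = 1719/1134.959 − 1 = 0.5145922…
Then the exponent is δ²μ/(2 + δ) = (1719 − μ)² / (μ·(2 + δ)) = 119.519548.

119.520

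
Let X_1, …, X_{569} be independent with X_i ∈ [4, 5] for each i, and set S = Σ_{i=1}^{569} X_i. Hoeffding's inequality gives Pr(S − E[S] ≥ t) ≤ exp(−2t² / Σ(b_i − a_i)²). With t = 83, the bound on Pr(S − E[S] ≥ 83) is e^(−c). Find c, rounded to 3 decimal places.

Σ(b_i − a_i)² = 569·(1)² = 569.
c = 2t²/569 = 2·83²/569 = 24.2144.

24.214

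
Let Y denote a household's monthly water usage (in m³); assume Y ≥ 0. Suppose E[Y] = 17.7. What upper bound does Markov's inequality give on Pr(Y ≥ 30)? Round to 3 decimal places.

Markov's inequality: for a non-negative random variable, Pr(Y ≥ a) ≤ E[Y]/a.
Here E[Y] = 17.7 and a = 30, so the bound is 17.7/30 = 0.5900.

0.590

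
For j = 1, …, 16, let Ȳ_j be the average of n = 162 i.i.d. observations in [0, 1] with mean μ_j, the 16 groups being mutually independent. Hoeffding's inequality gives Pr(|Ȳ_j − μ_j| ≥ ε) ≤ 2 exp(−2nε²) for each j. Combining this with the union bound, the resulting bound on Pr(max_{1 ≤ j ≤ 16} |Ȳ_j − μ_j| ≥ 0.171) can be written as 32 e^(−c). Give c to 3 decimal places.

9.474

Union bound over the 16 events: Pr(max_{1 ≤ j ≤ 16} |Ȳ_j − μ_j| ≥ 0.171) ≤ 16·2·exp(−2nε²) = 32 exp(−2·162·0.171²).
So c = 2·162·0.171² = 9.4741.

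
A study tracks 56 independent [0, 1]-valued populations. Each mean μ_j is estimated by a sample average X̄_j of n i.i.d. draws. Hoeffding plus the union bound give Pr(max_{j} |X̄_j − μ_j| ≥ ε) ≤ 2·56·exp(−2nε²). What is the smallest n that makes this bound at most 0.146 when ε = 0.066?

763

Need 2·56·exp(−2nε²) ≤ 0.146, i.e. exp(−2nε²) ≤ 0.146/112.
So 2nε² ≥ ln(112/0.146) = 6.642648.
Hence n ≥ 6.642648/(2·0.066²) = 762.471.
The smallest integer n is 763.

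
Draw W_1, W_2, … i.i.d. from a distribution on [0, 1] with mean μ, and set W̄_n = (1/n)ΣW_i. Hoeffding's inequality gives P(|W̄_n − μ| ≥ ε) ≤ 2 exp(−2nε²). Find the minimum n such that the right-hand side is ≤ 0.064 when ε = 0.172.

Require 2·exp(−2nε²) ≤ 0.064, i.e. 2nε² ≥ ln(2/0.064) = 3.442019.
So n ≥ 3.442019 / (2·0.172²) = 58.174.
The smallest integer n is 59.

59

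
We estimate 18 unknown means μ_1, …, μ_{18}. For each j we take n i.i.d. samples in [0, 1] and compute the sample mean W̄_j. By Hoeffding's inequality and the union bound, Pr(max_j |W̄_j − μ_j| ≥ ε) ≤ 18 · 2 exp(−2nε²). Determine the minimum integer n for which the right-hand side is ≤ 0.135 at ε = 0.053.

Need 2·18·exp(−2nε²) ≤ 0.135, i.e. exp(−2nε²) ≤ 0.135/36.
So 2nε² ≥ ln(36/0.135) = 5.585999.
Hence n ≥ 5.585999/(2·0.053²) = 994.304.
The smallest integer n is 995.

995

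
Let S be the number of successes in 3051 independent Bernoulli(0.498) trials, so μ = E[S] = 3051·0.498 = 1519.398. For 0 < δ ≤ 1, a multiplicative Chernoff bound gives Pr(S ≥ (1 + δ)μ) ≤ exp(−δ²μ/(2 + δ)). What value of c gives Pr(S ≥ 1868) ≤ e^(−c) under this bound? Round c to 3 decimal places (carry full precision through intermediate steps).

35.875

Write 1868 = (1 + δ)μ, so δ = 1868/1519.398 − 1 = 0.2294343…
Then the exponent is δ²μ/(2 + δ) = (1868 − μ)² / (μ·(2 + δ)) = 35.875133.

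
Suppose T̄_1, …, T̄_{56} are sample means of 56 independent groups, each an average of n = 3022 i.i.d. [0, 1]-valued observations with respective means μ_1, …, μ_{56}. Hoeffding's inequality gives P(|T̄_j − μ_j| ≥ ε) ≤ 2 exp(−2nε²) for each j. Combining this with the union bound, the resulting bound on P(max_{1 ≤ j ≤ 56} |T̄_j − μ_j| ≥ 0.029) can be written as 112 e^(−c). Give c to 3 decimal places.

Union bound over the 56 events: P(max_{1 ≤ j ≤ 56} |T̄_j − μ_j| ≥ 0.029) ≤ 56·2·exp(−2nε²) = 112 exp(−2·3022·0.029²).
So c = 2·3022·0.029² = 5.0830.

5.083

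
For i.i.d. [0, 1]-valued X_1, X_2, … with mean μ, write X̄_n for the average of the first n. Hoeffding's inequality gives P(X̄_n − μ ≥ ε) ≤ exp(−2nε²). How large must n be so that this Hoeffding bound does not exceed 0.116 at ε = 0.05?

Require exp(−2nε²) ≤ 0.116, i.e. 2nε² ≥ ln(1/0.116) = 2.154165.
So n ≥ 2.154165 / (2·0.05²) = 430.833.
The smallest integer n is 431.

431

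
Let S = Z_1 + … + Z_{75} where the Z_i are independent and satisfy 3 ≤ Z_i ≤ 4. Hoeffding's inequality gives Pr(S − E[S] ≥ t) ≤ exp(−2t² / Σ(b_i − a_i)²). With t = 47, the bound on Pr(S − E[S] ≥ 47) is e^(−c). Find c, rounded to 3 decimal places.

58.907

Σ(b_i − a_i)² = 75·(1)² = 75.
c = 2t²/75 = 2·47²/75 = 58.9067.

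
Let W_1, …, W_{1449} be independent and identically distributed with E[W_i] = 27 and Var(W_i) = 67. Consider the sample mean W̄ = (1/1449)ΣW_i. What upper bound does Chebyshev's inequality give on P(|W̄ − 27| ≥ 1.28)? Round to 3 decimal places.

0.028

Var(W̄) = Var(W_i)/n = 67/1449 = 0.046239.
Chebyshev: P(|W̄ − 27| ≥ 1.28) ≤ Var(W̄)/(1.28)² = 67/(1449·1.28²) = 0.0282.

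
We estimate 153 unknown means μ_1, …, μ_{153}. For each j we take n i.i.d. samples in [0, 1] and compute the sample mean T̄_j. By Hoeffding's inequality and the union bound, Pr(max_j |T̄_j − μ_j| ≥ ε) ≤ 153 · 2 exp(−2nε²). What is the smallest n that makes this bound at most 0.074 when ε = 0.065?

986

Need 2·153·exp(−2nε²) ≤ 0.074, i.e. exp(−2nε²) ≤ 0.074/306.
So 2nε² ≥ ln(306/0.074) = 8.327275.
Hence n ≥ 8.327275/(2·0.065²) = 985.476.
The smallest integer n is 986.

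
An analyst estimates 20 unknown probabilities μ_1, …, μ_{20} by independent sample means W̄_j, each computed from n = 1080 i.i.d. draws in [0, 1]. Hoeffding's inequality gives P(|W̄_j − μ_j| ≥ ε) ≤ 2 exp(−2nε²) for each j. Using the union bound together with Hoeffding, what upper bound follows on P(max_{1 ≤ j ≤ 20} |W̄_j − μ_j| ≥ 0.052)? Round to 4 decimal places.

Per-experiment Hoeffding bound: 2·exp(−2·1080·0.052²) = 2·exp(−5.84064) = 0.005814.
Union bound over 20 events: 20·0.005814 = 0.11628.

0.1163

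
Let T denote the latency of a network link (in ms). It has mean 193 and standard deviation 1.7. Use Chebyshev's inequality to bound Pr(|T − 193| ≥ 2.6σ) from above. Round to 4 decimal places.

0.1479

Chebyshev: Pr(|T − μ| ≥ t) ≤ Var(T)/t².
Var(T) = σ² = 1.7² = 2.89.
t = 2.6·1.7 = 4.42.
Bound = 2.89 / 19.5364 = 0.1479.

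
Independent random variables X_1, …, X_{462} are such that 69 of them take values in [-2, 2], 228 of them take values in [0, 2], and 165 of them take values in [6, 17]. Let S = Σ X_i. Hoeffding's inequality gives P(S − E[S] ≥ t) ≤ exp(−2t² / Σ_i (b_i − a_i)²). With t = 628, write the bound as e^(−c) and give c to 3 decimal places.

35.884

Σ(b_i − a_i)² = 69·4² + 228·2² + 165·11² = 21981.
c = 2t² / 21981 = 2·628² / 21981 = 35.8841.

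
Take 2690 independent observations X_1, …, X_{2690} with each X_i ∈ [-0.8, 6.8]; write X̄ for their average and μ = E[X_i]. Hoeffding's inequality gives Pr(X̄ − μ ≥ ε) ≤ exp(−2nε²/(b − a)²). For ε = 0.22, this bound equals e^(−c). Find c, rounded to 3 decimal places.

4.508

c = 2nε²/(b − a)² = 2·2690·0.22² / 7.6² = 4.5082.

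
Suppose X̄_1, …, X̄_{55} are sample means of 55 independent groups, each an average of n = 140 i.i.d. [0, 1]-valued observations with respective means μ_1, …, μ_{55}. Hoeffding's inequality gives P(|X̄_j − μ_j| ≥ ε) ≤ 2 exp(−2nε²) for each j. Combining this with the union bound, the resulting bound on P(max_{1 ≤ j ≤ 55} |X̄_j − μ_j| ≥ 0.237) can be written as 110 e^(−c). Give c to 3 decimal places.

Union bound over the 55 events: P(max_{1 ≤ j ≤ 55} |X̄_j − μ_j| ≥ 0.237) ≤ 55·2·exp(−2nε²) = 110 exp(−2·140·0.237²).
So c = 2·140·0.237² = 15.7273.

15.727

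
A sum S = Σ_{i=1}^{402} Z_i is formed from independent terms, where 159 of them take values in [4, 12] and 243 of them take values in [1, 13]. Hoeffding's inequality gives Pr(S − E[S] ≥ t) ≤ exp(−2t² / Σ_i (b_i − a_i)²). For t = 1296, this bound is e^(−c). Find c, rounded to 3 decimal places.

74.372

Σ(b_i − a_i)² = 159·8² + 243·12² = 45168.
c = 2t² / 45168 = 2·1296² / 45168 = 74.3719.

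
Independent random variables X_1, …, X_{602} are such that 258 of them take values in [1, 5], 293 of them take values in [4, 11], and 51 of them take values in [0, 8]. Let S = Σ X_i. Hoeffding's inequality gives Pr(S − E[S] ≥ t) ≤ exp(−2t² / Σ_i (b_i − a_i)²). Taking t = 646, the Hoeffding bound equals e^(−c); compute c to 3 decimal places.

38.376

Σ(b_i − a_i)² = 258·4² + 293·7² + 51·8² = 21749.
c = 2t² / 21749 = 2·646² / 21749 = 38.3756.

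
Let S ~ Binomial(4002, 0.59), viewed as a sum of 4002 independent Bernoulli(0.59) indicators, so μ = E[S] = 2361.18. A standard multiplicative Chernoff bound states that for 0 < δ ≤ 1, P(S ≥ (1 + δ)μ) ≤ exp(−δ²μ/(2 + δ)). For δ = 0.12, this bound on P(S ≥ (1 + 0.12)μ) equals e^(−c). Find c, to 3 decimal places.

16.038

c = δ²μ/(2 + δ) = 0.12²·2361.18/(2 + 0.12) = 16.0382.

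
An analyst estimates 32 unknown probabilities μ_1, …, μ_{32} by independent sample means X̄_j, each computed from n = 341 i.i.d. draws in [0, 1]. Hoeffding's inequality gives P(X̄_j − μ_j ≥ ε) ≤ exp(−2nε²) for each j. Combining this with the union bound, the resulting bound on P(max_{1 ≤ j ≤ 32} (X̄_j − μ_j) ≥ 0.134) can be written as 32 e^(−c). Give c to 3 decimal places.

Union bound over the 32 events: P(max_{1 ≤ j ≤ 32} (X̄_j − μ_j) ≥ 0.134) ≤ 32·exp(−2nε²) = 32 exp(−2·341·0.134²).
So c = 2·341·0.134² = 12.2460.

12.246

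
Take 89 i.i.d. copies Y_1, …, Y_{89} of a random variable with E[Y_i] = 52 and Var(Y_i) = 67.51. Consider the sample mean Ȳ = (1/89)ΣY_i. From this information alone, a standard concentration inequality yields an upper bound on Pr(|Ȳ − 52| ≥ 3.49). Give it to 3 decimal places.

0.062

With mean and variance of each term known, Chebyshev's inequality bounds the deviation of the sum (or sample mean).
Var(Ȳ) = Var(Y_i)/n = 67.51/89 = 0.75854.
Chebyshev: Pr(|Ȳ − 52| ≥ 3.49) ≤ Var(Ȳ)/(3.49)² = 67.51/(89·3.49²) = 0.0623.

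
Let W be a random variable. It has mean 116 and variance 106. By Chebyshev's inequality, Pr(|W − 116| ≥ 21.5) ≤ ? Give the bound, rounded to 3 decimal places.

Chebyshev: Pr(|W − μ| ≥ t) ≤ Var(W)/t².
Bound = 106 / 462.25 = 0.2293.

0.229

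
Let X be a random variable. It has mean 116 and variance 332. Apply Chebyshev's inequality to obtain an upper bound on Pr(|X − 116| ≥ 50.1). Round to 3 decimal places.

Chebyshev: Pr(|X − μ| ≥ t) ≤ Var(X)/t².
Bound = 332 / 2510.01 = 0.1323.

0.132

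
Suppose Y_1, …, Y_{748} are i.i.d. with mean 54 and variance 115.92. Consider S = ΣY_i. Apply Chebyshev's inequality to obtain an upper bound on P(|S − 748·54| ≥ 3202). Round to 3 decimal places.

Var(S) = n·Var(Y_i) = 748·115.92 = 86708.16.
Chebyshev: P(|S − 748·54| ≥ 3202) ≤ Var(S)/3202² = 86708.16/10252804 = 0.0085.

0.008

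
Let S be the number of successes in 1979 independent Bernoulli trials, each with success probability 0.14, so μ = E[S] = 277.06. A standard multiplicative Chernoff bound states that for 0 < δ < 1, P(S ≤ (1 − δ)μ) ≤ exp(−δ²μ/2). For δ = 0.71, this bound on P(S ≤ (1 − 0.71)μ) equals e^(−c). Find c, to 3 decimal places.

c = δ²μ/2 = 0.71²·277.06/2 = 69.8330.

69.833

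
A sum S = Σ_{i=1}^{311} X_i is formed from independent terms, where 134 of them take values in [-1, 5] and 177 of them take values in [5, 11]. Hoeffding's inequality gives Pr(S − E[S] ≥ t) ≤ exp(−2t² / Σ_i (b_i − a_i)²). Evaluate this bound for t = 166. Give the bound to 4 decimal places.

0.0073

Σ(b_i − a_i)² = 134·6² + 177·6² = 11196.
Exponent = 2·166² / 11196 = 4.92247.
Bound = exp(−4.92247) = 0.00728.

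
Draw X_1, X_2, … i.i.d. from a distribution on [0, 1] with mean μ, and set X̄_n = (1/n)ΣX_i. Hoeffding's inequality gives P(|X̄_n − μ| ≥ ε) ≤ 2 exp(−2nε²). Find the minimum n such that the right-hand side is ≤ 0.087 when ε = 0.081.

239

Require 2·exp(−2nε²) ≤ 0.087, i.e. 2nε² ≥ ln(2/0.087) = 3.134994.
So n ≥ 3.134994 / (2·0.081²) = 238.911.
The smallest integer n is 239.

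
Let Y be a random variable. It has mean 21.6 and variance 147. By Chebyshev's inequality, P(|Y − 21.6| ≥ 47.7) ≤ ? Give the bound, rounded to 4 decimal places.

Chebyshev: P(|Y − μ| ≥ t) ≤ Var(Y)/t².
Bound = 147 / 2275.29 = 0.0646.

0.0646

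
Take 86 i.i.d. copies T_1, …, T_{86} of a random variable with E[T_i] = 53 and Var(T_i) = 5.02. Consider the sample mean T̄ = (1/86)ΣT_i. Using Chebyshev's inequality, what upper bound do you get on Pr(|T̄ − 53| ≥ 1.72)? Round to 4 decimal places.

0.0197

Var(T̄) = Var(T_i)/n = 5.02/86 = 0.058372.
Chebyshev: Pr(|T̄ − 53| ≥ 1.72) ≤ Var(T̄)/(1.72)² = 5.02/(86·1.72²) = 0.0197.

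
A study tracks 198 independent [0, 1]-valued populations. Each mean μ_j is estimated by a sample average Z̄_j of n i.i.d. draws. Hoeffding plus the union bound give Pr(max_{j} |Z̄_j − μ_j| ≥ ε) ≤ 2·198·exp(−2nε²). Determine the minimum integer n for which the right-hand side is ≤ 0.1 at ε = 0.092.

490

Need 2·198·exp(−2nε²) ≤ 0.1, i.e. exp(−2nε²) ≤ 0.1/396.
So 2nε² ≥ ln(396/0.1) = 8.283999.
Hence n ≥ 8.283999/(2·0.092²) = 489.367.
The smallest integer n is 490.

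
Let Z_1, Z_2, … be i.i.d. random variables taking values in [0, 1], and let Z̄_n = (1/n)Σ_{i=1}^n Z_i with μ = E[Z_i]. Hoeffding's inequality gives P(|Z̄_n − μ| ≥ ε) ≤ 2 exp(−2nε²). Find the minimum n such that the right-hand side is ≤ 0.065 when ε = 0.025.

2742

Require 2·exp(−2nε²) ≤ 0.065, i.e. 2nε² ≥ ln(2/0.065) = 3.426515.
So n ≥ 3.426515 / (2·0.025²) = 2741.212.
The smallest integer n is 2742.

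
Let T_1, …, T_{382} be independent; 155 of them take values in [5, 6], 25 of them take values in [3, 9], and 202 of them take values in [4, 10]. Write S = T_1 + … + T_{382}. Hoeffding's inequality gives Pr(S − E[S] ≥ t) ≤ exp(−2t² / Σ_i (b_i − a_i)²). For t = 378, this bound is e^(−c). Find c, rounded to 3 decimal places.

Σ(b_i − a_i)² = 155·1² + 25·6² + 202·6² = 8327.
c = 2t² / 8327 = 2·378² / 8327 = 34.3182.

34.318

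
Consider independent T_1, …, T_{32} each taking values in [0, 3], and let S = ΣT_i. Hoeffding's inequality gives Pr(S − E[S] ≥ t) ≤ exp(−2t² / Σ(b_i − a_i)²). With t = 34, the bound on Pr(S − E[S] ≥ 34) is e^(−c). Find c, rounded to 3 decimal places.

Σ(b_i − a_i)² = 32·(3)² = 288.
c = 2t²/288 = 2·34²/288 = 8.0278.

8.028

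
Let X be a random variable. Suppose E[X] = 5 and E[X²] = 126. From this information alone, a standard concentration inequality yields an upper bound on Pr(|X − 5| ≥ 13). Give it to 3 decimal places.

The first two moments determine the variance, so Chebyshev's inequality is the sharpest standard bound available.
Var(X) = E[X²] − (E[X])² = 126 − 25 = 101.
Chebyshev's inequality: Pr(|X − μ| ≥ t) ≤ Var(X)/t² = 101/169 = 0.5976.

0.598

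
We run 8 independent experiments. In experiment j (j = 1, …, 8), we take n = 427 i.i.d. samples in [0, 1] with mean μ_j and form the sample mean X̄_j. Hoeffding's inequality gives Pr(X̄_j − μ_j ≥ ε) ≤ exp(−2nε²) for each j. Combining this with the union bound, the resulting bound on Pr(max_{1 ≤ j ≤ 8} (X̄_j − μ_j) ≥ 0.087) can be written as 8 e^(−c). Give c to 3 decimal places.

Union bound over the 8 events: Pr(max_{1 ≤ j ≤ 8} (X̄_j − μ_j) ≥ 0.087) ≤ 8·exp(−2nε²) = 8 exp(−2·427·0.087²).
So c = 2·427·0.087² = 6.4639.

6.464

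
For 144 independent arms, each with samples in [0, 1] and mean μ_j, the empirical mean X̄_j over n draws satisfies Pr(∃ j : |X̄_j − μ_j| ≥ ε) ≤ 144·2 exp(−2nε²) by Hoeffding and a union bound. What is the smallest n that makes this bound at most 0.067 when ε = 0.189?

118

Need 2·144·exp(−2nε²) ≤ 0.067, i.e. exp(−2nε²) ≤ 0.067/288.
So 2nε² ≥ ln(288/0.067) = 8.366023.
Hence n ≥ 8.366023/(2·0.189²) = 117.102.
The smallest integer n is 118.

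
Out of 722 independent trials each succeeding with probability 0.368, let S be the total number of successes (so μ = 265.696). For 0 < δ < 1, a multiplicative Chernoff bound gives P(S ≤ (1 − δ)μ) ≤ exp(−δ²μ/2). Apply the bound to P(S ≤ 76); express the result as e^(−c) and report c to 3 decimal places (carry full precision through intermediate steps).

Write 76 = (1 − δ)μ, so δ = 1 − 76/265.696 = 0.7139588…
Then the exponent is δ²μ/2 = (μ − 76)²/(2μ) = 67.717565.

67.718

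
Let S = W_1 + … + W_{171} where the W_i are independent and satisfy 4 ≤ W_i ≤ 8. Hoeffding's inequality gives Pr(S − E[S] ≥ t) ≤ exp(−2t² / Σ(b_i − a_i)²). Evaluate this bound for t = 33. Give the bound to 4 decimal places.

Σ(b_i − a_i)² = 171·(4)² = 2736.
Exponent = 2·33²/2736 = 0.7961.
Bound = exp(−0.7961) = 0.45111.

0.4511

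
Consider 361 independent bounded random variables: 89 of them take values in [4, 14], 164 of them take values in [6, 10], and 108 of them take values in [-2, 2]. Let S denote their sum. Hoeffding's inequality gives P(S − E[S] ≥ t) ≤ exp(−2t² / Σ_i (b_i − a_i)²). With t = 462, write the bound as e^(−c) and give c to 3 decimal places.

32.213

Σ(b_i − a_i)² = 89·10² + 164·4² + 108·4² = 13252.
c = 2t² / 13252 = 2·462² / 13252 = 32.2131.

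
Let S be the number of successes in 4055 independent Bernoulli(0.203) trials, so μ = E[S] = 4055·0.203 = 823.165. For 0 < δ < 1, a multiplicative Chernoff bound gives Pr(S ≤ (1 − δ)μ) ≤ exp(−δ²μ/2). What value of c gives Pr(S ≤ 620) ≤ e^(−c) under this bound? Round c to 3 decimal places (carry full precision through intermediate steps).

25.072

Write 620 = (1 − δ)μ, so δ = 1 − 620/823.165 = 0.2468096…
Then the exponent is δ²μ/2 = (μ − 620)²/(2μ) = 25.071533.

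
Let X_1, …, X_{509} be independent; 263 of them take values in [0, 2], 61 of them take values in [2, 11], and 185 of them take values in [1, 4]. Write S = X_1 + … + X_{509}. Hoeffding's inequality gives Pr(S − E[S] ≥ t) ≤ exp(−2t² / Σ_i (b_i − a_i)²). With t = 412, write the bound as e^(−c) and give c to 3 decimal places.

Σ(b_i − a_i)² = 263·2² + 61·9² + 185·3² = 7658.
c = 2t² / 7658 = 2·412² / 7658 = 44.3312.

44.331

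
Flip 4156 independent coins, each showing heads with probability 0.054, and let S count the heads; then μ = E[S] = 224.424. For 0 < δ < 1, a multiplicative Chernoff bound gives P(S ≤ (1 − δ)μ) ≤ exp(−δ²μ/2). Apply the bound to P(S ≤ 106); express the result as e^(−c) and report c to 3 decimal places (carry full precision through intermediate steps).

31.245

Write 106 = (1 − δ)μ, so δ = 1 − 106/224.424 = 0.5276797…
Then the exponent is δ²μ/2 = (μ − 106)²/(2μ) = 31.244973.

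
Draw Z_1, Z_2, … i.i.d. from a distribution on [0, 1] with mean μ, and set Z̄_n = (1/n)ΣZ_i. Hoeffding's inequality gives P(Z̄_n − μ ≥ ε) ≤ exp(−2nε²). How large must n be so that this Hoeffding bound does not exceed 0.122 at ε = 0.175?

Require exp(−2nε²) ≤ 0.122, i.e. 2nε² ≥ ln(1/0.122) = 2.103734.
So n ≥ 2.103734 / (2·0.175²) = 34.347.
The smallest integer n is 35.

35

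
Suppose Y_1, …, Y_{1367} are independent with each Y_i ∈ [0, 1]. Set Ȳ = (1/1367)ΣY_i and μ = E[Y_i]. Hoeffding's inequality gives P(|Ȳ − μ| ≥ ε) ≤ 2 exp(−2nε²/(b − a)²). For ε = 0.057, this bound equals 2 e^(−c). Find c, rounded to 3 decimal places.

8.883

c = 2nε²/(b − a)² = 2·1367·0.057² / 1² = 8.8828.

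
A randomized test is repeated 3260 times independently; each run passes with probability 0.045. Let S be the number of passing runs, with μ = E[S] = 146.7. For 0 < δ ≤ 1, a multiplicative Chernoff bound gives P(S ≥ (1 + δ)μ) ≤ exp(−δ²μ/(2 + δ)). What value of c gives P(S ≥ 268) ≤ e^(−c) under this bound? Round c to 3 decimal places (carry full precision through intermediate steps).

Write 268 = (1 + δ)μ, so δ = 268/146.7 − 1 = 0.8268575…
Then the exponent is δ²μ/(2 + δ) = (268 − μ)² / (μ·(2 + δ)) = 35.480323.

35.480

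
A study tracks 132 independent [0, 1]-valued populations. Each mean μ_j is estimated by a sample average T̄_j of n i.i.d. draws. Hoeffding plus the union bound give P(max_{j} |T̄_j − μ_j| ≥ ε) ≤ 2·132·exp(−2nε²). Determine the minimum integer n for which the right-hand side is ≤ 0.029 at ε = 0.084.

Need 2·132·exp(−2nε²) ≤ 0.029, i.e. exp(−2nε²) ≤ 0.029/264.
So 2nε² ≥ ln(264/0.029) = 9.116409.
Hence n ≥ 9.116409/(2·0.084²) = 646.004.
The smallest integer n is 647.

647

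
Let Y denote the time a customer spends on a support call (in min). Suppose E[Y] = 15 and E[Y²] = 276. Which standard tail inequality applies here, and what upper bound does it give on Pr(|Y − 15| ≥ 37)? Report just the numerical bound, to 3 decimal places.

0.037

The first two moments determine the variance, so Chebyshev's inequality is the sharpest standard bound available.
Var(Y) = E[Y²] − (E[Y])² = 276 − 225 = 51.
Chebyshev's inequality: Pr(|Y − μ| ≥ t) ≤ Var(Y)/t² = 51/1369 = 0.0373.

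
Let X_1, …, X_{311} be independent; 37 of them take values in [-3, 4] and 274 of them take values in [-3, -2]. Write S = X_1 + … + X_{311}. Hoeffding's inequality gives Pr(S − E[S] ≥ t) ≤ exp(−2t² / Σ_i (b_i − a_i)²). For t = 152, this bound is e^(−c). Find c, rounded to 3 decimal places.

22.141

Σ(b_i − a_i)² = 37·7² + 274·1² = 2087.
c = 2t² / 2087 = 2·152² / 2087 = 22.1409.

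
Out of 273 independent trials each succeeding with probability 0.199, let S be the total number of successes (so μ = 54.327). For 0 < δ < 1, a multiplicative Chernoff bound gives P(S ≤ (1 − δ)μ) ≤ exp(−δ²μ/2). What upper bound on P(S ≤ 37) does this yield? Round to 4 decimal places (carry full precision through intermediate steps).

Write 37 = (1 − δ)μ, so δ = 1 − 37/54.327 = 0.318939…
Then the exponent is δ²μ/2 = (μ − 37)²/(2μ) = 2.763128.
Bound = exp(−2.763128) = 0.06309.

0.0631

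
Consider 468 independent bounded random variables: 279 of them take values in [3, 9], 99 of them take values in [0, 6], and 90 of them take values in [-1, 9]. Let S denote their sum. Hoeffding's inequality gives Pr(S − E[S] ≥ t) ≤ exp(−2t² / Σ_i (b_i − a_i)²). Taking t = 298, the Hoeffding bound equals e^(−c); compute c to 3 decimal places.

Σ(b_i − a_i)² = 279·6² + 99·6² + 90·10² = 22608.
c = 2t² / 22608 = 2·298² / 22608 = 7.8560.

7.856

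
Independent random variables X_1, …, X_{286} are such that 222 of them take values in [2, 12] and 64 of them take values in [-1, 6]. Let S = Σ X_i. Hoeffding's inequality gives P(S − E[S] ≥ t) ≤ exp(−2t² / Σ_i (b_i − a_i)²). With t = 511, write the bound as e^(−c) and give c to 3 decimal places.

20.613

Σ(b_i − a_i)² = 222·10² + 64·7² = 25336.
c = 2t² / 25336 = 2·511² / 25336 = 20.6126.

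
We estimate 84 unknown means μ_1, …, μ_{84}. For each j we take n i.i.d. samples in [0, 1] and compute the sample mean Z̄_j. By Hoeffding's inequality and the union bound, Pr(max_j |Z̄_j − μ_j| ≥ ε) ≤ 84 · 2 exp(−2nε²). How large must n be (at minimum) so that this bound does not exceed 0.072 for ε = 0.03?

4309

Need 2·84·exp(−2nε²) ≤ 0.072, i.e. exp(−2nε²) ≤ 0.072/168.
So 2nε² ≥ ln(168/0.072) = 7.755053.
Hence n ≥ 7.755053/(2·0.03²) = 4308.363.
The smallest integer n is 4309.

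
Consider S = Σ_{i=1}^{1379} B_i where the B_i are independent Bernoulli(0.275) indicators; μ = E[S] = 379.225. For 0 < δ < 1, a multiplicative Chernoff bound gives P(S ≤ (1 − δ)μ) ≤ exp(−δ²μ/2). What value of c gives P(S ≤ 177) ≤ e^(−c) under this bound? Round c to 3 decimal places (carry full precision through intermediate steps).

Write 177 = (1 − δ)μ, so δ = 1 − 177/379.225 = 0.5332586…
Then the exponent is δ²μ/2 = (μ − 177)²/(2μ) = 53.919112.

53.919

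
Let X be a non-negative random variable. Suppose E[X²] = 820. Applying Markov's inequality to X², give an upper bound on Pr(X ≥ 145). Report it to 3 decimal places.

Since X ≥ 0, the event {X ≥ 145} is the same as {X² ≥ 21025}.
Markov's inequality applied to X² gives Pr(X² ≥ 21025) ≤ E[X²]/21025 = 820/21025 = 0.0390.

0.039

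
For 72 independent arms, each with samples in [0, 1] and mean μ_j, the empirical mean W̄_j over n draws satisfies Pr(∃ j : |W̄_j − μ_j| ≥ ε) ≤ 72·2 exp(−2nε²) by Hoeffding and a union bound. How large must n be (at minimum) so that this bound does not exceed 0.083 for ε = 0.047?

Need 2·72·exp(−2nε²) ≤ 0.083, i.e. exp(−2nε²) ≤ 0.083/144.
So 2nε² ≥ ln(144/0.083) = 7.458728.
Hence n ≥ 7.458728/(2·0.047²) = 1688.259.
The smallest integer n is 1689.

1689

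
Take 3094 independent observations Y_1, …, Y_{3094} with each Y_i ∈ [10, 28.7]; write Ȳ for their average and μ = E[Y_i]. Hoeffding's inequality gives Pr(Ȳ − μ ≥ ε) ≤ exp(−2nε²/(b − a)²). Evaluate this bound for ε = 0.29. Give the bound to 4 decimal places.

Exponent: 2nε²/(b − a)² = 2·3094·0.29² / 18.7² = 1.48821.
Bound = exp(−1.48821) = 0.22578.

0.2258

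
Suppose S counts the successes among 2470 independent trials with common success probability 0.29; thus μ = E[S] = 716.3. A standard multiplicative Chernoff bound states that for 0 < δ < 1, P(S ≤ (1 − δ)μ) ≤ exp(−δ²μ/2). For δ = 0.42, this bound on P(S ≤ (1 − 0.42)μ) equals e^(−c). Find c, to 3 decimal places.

63.178

c = δ²μ/2 = 0.42²·716.3/2 = 63.1777.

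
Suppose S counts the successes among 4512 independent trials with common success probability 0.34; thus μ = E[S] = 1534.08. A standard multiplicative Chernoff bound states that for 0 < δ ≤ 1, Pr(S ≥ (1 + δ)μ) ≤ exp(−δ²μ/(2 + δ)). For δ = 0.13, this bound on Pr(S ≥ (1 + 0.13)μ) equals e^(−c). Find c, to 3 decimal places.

12.172

c = δ²μ/(2 + δ) = 0.13²·1534.08/(2 + 0.13) = 12.1718.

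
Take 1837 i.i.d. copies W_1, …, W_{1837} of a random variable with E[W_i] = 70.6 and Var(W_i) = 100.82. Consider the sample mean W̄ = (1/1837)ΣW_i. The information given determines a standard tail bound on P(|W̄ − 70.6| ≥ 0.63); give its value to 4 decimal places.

0.1383

With mean and variance of each term known, Chebyshev's inequality bounds the deviation of the sum (or sample mean).
Var(W̄) = Var(W_i)/n = 100.82/1837 = 0.054883.
Chebyshev: P(|W̄ − 70.6| ≥ 0.63) ≤ Var(W̄)/(0.63)² = 100.82/(1837·0.63²) = 0.1383.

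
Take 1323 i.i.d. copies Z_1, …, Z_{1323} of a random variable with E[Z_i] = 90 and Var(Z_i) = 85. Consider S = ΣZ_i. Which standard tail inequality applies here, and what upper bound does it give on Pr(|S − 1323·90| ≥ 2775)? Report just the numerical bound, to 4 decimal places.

0.0146

With mean and variance of each term known, Chebyshev's inequality bounds the deviation of the sum (or sample mean).
Var(S) = n·Var(Z_i) = 1323·85 = 112455.
Chebyshev: Pr(|S − 1323·90| ≥ 2775) ≤ Var(S)/2775² = 112455/7700625 = 0.0146.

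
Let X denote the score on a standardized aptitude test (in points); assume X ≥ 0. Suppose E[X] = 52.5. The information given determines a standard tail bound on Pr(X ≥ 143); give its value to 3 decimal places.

0.367

Only the mean of a non-negative variable is known, so Markov's inequality is the applicable tail bound.
Markov's inequality: for a non-negative random variable, Pr(X ≥ a) ≤ E[X]/a.
Here E[X] = 52.5 and a = 143, so the bound is 52.5/143 = 0.3671.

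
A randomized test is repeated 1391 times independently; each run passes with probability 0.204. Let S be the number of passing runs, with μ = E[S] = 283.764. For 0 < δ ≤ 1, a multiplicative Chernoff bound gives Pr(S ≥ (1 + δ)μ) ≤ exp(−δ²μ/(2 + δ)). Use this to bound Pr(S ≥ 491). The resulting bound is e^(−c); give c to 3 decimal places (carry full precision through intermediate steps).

Write 491 = (1 + δ)μ, so δ = 491/283.764 − 1 = 0.7303111…
Then the exponent is δ²μ/(2 + δ) = (491 − μ)² / (μ·(2 + δ)) = 55.432054.

55.432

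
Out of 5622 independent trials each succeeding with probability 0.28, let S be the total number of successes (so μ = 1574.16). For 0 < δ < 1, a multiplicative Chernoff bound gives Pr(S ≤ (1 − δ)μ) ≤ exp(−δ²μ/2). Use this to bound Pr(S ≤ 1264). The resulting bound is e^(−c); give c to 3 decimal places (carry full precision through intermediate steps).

30.556

Write 1264 = (1 − δ)μ, so δ = 1 − 1264/1574.16 = 0.1970321…
Then the exponent is δ²μ/2 = (μ − 1264)²/(2μ) = 30.555733.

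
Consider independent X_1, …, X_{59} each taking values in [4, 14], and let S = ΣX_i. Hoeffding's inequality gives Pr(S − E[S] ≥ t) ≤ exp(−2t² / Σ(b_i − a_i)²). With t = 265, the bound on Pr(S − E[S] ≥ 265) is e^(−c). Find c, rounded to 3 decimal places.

Σ(b_i − a_i)² = 59·(10)² = 5900.
c = 2t²/5900 = 2·265²/5900 = 23.8051.

23.805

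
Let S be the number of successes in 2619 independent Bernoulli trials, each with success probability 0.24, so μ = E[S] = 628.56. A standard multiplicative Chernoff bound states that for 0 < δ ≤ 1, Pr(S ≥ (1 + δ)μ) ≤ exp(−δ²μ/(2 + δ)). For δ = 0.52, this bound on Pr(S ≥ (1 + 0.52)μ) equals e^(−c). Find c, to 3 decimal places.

67.445

c = δ²μ/(2 + δ) = 0.52²·628.56/(2 + 0.52) = 67.4455.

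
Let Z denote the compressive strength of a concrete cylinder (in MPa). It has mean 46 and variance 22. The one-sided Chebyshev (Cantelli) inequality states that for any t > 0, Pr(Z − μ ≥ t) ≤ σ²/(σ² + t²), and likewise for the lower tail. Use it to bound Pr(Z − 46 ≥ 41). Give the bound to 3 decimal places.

0.013

Here σ² = 22 and t = 41, so σ² + t² = 1703.
Cantelli's bound: 22/1703 = 0.0129.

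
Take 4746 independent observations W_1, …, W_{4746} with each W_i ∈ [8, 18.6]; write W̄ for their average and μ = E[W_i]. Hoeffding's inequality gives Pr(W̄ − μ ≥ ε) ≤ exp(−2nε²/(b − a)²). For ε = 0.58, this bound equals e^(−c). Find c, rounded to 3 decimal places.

28.419

c = 2nε²/(b − a)² = 2·4746·0.58² / 10.6² = 28.4186.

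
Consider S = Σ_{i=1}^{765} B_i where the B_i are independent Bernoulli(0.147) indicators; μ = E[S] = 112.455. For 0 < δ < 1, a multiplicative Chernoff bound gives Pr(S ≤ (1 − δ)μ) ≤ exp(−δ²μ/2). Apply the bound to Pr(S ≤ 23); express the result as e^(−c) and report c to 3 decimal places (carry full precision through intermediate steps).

35.580

Write 23 = (1 − δ)μ, so δ = 1 − 23/112.455 = 0.7954737…
Then the exponent is δ²μ/2 = (μ − 23)²/(2μ) = 35.579552.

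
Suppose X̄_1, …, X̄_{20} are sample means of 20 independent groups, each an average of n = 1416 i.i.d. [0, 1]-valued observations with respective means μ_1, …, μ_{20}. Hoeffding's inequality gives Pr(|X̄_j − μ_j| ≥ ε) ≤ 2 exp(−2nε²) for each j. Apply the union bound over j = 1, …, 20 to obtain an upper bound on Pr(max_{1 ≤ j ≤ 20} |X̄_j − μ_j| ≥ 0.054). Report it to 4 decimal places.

0.0104

Per-experiment Hoeffding bound: 2·exp(−2·1416·0.054²) = 2·exp(−8.25811) = 0.0005183.
Union bound over 20 events: 20·0.0005183 = 0.01037.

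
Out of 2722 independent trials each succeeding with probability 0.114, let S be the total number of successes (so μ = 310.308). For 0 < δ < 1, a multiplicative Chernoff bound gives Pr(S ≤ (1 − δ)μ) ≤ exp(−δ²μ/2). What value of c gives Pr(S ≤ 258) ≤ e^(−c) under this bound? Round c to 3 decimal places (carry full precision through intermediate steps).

4.409

Write 258 = (1 − δ)μ, so δ = 1 − 258/310.308 = 0.168568…
Then the exponent is δ²μ/2 = (μ − 258)²/(2μ) = 4.408728.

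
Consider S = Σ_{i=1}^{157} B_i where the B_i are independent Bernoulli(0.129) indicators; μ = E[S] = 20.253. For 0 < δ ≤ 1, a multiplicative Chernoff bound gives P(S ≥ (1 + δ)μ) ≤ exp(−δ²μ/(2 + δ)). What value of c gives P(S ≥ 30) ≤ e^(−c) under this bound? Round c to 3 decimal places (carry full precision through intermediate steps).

Write 30 = (1 + δ)μ, so δ = 30/20.253 − 1 = 0.481262…
Then the exponent is δ²μ/(2 + δ) = (30 − μ)² / (μ·(2 + δ)) = 1.890514.

1.891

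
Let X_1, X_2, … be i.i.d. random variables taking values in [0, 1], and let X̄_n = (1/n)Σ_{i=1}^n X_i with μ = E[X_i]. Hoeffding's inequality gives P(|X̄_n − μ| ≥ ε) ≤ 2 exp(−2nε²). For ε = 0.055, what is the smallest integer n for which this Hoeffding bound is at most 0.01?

Require 2·exp(−2nε²) ≤ 0.01, i.e. 2nε² ≥ ln(2/0.01) = 5.298317.
So n ≥ 5.298317 / (2·0.055²) = 875.755.
The smallest integer n is 876.

876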